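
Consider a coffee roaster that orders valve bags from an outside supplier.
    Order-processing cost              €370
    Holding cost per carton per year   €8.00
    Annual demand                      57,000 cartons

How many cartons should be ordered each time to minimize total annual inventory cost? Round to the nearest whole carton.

2,296 cartons

EOQ = √(2DS/H) = √(2 × 57,000 × 370 / 8)
    = √(5,272,500.00) ≈ 2,296.19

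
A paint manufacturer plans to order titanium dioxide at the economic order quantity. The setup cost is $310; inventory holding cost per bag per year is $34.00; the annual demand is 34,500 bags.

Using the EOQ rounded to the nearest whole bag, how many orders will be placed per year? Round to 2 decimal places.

43.51 orders per year

Q* = √(2·D·S / H) = √(2·34,500·310 / 34) = √629,117.6 ≈ 793.17 → Q = 793
Orders per year = D/Q = 34,500 / 793 = 43.506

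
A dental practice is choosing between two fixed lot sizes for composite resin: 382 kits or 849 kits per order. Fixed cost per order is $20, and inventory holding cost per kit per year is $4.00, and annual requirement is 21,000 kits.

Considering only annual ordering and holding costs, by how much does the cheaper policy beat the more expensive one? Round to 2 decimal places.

TC(Q) = (D/Q)S + (Q/2)H
TC(382) = (21,000/382)×20 + (382/2)×4 = $1,863.48
TC(849) = (21,000/849)×20 + (849/2)×4 = $2,192.70
|ΔTC| = |$1,863.48 − $2,192.70| = $329.22

$329.22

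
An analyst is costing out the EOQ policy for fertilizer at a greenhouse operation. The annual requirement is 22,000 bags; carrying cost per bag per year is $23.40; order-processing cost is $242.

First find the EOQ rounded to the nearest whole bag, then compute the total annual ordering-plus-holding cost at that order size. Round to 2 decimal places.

Q* = √(2·D·S / H) = √(2·22,000·242 / 23.4) = √455,042.7 ≈ 674.57 → Q = 675 bags
Annual ordering cost = (D/Q)·S = (22,000/675) × 242 = $7,887.41
Annual holding cost  = (Q/2)·H = (675/2) × 23.4 = $7,897.50
Total = $7,887.41 + $7,897.50 = $15,784.91

$15,784.91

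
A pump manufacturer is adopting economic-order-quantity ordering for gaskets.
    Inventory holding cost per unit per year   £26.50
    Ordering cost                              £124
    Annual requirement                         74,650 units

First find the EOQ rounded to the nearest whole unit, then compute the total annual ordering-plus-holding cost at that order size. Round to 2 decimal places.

Q* = √(2·D·S / H) = √(2·74,650·124 / 26.5) = √698,611.3 ≈ 835.83 → Q = 836 units
Orders/yr = 74,650/836 = 89.294; ordering cost = 89.294 × £124 = £11,072.49
Average inventory = 836/2 = 418; holding cost = 418 × £26.5 = £11,077.00
Total = £11,072.49 + £11,077.00 = £22,149.49

£22,149.49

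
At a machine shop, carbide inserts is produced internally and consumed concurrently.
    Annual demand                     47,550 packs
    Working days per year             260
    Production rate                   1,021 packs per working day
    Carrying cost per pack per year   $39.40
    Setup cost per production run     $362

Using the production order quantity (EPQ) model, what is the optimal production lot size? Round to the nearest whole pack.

d = 47,550/260 = 182.8846 packs/day;  effective holding cost H(1 − d/p) = 39.4·(1 − 182.8846/1021) = 32.34255
Q* = √(2DS / H_eff) = √(2·47,550·362 / 32.34255) ≈ 1,031.71

1,032 packs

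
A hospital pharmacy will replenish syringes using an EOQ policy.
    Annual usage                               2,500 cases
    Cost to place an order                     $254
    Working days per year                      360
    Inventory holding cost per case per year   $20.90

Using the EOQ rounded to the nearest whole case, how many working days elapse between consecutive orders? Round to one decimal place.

35.6 days

Optimal lot size Q* = (2 × 2,500 × $254 / $20.9)^½ ≈ 246.51 → Q = 247 cases
Cycle time = (working days × Q)/D = (360 × 247) / 2,500 = 35.568 days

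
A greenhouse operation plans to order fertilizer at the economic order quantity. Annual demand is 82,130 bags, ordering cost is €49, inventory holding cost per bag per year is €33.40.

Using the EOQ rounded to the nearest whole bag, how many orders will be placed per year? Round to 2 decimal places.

Optimal lot size Q* = (2 × 82,130 × €49 / €33.4)^½ ≈ 490.90 → Q = 491
Orders per year = D/Q = 82,130 / 491 = 167.271

167.27 orders per year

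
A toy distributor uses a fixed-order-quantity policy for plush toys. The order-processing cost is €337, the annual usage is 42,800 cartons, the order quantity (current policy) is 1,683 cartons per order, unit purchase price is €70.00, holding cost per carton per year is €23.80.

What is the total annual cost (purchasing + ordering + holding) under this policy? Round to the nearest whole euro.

Annual ordering cost = (D/Q)·S = (42,800/1,683) × 337 = €8,570.17
Annual holding cost  = (Q/2)·H = (1,683/2) × 23.8 = €20,027.70
Purchase cost = D·C = 42,800 × 70 = €2,996,000.00
Total = €8,570.17 + €20,027.70 + €2,996,000.00 = €3,024,597.87

€3,024,598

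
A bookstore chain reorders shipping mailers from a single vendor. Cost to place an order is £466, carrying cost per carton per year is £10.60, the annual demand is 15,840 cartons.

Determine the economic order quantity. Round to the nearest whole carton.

Q* = √(2·D·S / H) = √(2·15,840·466 / 10.6) = √1,392,724.5 ≈ 1,180.14

1,180 cartons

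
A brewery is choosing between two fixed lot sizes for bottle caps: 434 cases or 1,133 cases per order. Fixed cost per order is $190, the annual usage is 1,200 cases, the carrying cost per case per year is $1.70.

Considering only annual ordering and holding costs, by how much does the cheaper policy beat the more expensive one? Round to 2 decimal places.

For each Q, cost = (D/Q)·S + (Q/2)·H.
TC(434) = (1,200/434)×190 + (434/2)×1.7 = $894.25
TC(1,133) = (1,200/1,133)×190 + (1,133/2)×1.7 = $1,164.29
Cheaper: Q = 434.  Difference = $270.04

$270.04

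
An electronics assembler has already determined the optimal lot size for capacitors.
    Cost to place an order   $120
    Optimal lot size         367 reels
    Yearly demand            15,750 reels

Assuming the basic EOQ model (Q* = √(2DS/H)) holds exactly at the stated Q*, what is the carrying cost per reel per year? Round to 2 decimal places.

$28.06

From Q* = √(2DS/H) ⇒ Q*² = 2DS/H.
H = 2DS / Q² = 2 × 15,750 × 120 / 367² = 28.0647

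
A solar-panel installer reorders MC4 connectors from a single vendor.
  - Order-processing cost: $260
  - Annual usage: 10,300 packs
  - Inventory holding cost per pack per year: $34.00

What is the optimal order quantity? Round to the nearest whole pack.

Optimal lot size Q* = (2 × 10,300 × $260 / $34)^½ ≈ 396.90

397 packs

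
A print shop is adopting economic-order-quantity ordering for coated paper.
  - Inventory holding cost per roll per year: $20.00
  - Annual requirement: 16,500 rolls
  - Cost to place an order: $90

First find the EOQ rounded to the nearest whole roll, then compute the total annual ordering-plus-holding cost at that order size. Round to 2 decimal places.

$7,707.14

EOQ = √(2DS/H) = √(2 × 16,500 × 90 / 20)
    = √(148,500.00) ≈ 385.36 → Q = 385 rolls
Ordering: D/Q × S = 16,500/385 × $90 = $3,857.14
Holding:  Q/2 × H = 385/2 × $20 = $3,850.00
Total = $3,857.14 + $3,850.00 = $7,707.14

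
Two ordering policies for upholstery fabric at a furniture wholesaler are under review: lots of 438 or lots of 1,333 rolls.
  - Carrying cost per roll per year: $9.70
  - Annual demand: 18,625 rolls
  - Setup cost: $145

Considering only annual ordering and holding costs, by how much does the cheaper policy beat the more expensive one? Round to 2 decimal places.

$200.91

For each Q, cost = (D/Q)·S + (Q/2)·H.
TC(438) = (18,625/438)×145 + (438/2)×9.7 = $8,290.11
TC(1,333) = (18,625/1,333)×145 + (1,333/2)×9.7 = $8,491.03
Cheaper: Q = 438.  Difference = $200.91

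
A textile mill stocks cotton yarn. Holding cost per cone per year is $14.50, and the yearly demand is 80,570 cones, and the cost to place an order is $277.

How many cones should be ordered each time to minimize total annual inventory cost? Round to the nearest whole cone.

1,755 cones

Q* = √(2·D·S / H) = √(2·80,570·277 / 14.5) = √3,078,329.7 ≈ 1,754.52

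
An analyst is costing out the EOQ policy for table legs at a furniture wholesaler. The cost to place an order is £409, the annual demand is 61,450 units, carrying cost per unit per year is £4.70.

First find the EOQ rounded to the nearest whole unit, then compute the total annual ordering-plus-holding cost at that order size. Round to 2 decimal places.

£15,370.45

Q* = √(2·D·S / H) = √(2·61,450·409 / 4.7) = √10,694,914.9 ≈ 3,270.31 → Q = 3,270 units
Ordering: D/Q × S = 61,450/3,270 × £409 = £7,685.95
Holding:  Q/2 × H = 3,270/2 × £4.7 = £7,684.50
Total = £7,685.95 + £7,684.50 = £15,370.45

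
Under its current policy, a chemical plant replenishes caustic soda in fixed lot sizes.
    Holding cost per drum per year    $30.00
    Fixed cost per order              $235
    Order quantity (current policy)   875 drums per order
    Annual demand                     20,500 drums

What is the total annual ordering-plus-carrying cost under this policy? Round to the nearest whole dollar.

Annual ordering cost = (D/Q)·S = (20,500/875) × 235 = $5,505.71
Annual holding cost  = (Q/2)·H = (875/2) × 30 = $13,125.00
Total = $5,505.71 + $13,125.00 = $18,630.71

$18,631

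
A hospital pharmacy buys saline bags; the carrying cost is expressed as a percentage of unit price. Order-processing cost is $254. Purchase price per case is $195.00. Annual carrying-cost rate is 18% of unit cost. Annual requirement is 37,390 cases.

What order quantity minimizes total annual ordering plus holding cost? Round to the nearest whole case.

Carrying cost H = $195 × 18% = $35.1000/case/yr
EOQ = √(2DS/H) = √(2 × 37,390 × 254 / 35.1)
    = √(541,143.02) ≈ 735.62

736 cases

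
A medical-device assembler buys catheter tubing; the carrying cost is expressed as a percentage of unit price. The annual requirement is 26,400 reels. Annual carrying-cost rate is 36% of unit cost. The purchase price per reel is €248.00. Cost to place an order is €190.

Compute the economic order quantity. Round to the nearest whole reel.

H = i·C = 0.36 × €248 = €89.2800 per reel-year
Q* = √(2·D·S / H) = √(2·26,400·190 / 89.28) = √112,365.6 ≈ 335.21

335 reels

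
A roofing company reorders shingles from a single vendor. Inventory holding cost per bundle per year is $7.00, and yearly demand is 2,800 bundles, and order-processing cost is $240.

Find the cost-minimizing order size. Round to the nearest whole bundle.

438 bundles

Q* = √(2·D·S / H) = √(2·2,800·240 / 7) = √192,000.0 ≈ 438.18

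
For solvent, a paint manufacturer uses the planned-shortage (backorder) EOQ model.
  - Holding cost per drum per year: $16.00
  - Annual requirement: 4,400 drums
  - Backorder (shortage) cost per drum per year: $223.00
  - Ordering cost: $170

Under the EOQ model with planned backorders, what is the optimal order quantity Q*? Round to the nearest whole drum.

317 drums

Basic EOQ = √(2·4,400·170/16) = 305.778
Backorder adjustment √((H+b)/b) = √((16+223)/223) = 1.0353
Q* = 305.778 × 1.0353 ≈ 316.56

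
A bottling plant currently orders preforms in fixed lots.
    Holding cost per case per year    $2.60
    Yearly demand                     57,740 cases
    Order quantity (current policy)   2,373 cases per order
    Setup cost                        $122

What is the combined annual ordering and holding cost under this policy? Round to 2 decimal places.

Annual ordering cost = (D/Q)·S = (57,740/2,373) × 122 = $2,968.51
Annual holding cost  = (Q/2)·H = (2,373/2) × 2.6 = $3,084.90
Total = $2,968.51 + $3,084.90 = $6,053.41

$6,053.41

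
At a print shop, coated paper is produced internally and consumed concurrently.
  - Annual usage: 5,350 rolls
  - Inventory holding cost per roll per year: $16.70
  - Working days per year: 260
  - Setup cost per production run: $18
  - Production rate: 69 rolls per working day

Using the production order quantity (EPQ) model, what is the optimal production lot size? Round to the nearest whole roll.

d = 5,350/260 = 20.5769 rolls/day;  effective holding cost H(1 − d/p) = 16.7·(1 − 20.5769/69) = 11.71979
Q* = √(2DS / H_eff) = √(2·5,350·18 / 11.71979) ≈ 128.19

128 rolls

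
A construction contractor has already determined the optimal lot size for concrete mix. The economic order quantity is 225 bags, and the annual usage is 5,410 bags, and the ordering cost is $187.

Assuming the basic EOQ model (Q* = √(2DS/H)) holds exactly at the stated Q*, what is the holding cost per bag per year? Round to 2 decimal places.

From Q* = √(2DS/H) ⇒ Q*² = 2DS/H.
H = 2DS / Q² = 2 × 5,410 × 187 / 225² = 39.9672

$39.97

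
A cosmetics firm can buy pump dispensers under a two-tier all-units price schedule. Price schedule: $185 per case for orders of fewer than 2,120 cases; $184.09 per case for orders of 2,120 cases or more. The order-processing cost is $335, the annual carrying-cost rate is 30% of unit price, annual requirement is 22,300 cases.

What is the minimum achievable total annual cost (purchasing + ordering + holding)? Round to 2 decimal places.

$4,154,296.28

H₁ = 30%×$185 = $55.5000;  H₂ = 30%×$184.09 = $55.2270
EOQ₁ = √(2×22,300×335/55.5000) = 518.85  (< 2,120, feasible at tier 1)
EOQ₂ = √(2×22,300×335/55.2270) = 520.13  (< 2,120 → use Q = 2,120 at tier-2 price)
TC(tier 1 (EOQ₁), Q≈518.9) = $4,154,296.28
TC(tier 2, Q≈2,120.0) = $4,167,271.44
Minimum at tier 1 (EOQ₁): $4,154,296.28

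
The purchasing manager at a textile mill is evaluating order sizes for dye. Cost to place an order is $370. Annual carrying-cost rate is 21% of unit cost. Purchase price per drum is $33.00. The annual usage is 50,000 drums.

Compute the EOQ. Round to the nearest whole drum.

2,311 drums

Holding cost per drum per year: H = 21% × $33 = $6.9300
Q* = √(2·D·S / H) = √(2·50,000·370 / 6.93) = √5,339,105.3 ≈ 2,310.65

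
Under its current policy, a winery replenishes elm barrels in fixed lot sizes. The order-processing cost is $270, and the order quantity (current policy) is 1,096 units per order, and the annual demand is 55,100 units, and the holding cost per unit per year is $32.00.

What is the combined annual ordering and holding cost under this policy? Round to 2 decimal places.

Annual ordering cost = (D/Q)·S = (55,100/1,096) × 270 = $13,573.91
Annual holding cost  = (Q/2)·H = (1,096/2) × 32 = $17,536.00
Total = $13,573.91 + $17,536.00 = $31,109.91

$31,109.91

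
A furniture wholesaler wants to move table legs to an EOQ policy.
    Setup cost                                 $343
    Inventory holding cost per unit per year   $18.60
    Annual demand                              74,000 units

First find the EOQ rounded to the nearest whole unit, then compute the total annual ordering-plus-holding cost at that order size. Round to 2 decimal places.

Q* = √(2·D·S / H) = √(2·74,000·343 / 18.6) = √2,729,247.3 ≈ 1,652.04 → Q = 1,652 units
Annual ordering cost = (D/Q)·S = (74,000/1,652) × 343 = $15,364.41
Annual holding cost  = (Q/2)·H = (1,652/2) × 18.6 = $15,363.60
Total = $15,364.41 + $15,363.60 = $30,728.01

$30,728.01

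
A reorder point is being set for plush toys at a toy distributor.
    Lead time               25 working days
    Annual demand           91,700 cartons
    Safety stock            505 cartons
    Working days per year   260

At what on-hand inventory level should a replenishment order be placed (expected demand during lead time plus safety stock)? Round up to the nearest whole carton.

9,323 cartons

Daily demand d = 91,700 / 260 = 352.692 cartons/day
Demand during lead time = 352.692 × 25 = 8,817.31
Reorder point = 8,817.31 + 505 = 9,322.31 → round up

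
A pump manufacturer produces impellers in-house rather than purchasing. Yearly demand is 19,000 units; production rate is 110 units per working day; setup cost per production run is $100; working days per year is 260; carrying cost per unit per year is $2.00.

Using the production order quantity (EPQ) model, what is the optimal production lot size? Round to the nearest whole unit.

d = 19,000/260 = 73.0769 units/day;  effective holding cost H(1 − d/p) = 2·(1 − 73.0769/110) = 0.67133
Q* = √(2DS / H_eff) = √(2·19,000·100 / 0.67133) ≈ 2,379.16

2,379 units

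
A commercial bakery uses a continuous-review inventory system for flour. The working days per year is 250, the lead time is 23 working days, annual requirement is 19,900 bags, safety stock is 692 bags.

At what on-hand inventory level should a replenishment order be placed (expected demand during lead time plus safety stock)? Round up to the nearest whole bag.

Daily demand d = 19,900 / 250 = 79.600 bags/day
Demand during lead time = 79.600 × 23 = 1,830.80
Reorder point = 1,830.80 + 692 = 2,522.80 → round up

2,523 bags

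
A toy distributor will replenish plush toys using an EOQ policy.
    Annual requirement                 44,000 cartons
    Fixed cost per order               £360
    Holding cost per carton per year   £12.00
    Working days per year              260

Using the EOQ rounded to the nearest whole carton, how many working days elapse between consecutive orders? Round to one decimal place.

EOQ = √(2DS/H) = √(2 × 44,000 × 360 / 12)
    = √(2,640,000.00) ≈ 1,624.81 → Q = 1,625 cartons
Days between orders = 260 / (D/Q) = 260 / 27.077 ≈ 9.602

9.6 days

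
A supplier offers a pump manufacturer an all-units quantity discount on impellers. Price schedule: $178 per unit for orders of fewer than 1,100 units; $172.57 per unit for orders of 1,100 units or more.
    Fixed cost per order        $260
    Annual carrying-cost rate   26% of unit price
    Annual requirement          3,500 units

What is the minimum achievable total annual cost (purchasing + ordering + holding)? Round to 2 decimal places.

H₁ = 26%×$178 = $46.2800;  H₂ = 26%×$172.57 = $44.8682
EOQ₁ = √(2×3,500×260/46.2800) = 198.31  (< 1,100, feasible at tier 1)
EOQ₂ = √(2×3,500×260/44.8682) = 201.40  (< 1,100 → use Q = 1,100 at tier-2 price)
TC(tier 1 (EOQ₁), Q≈198.3) = $632,177.67
TC(tier 2, Q≈1,100.0) = $629,499.78
Minimum at tier 2: $629,499.78

$629,499.78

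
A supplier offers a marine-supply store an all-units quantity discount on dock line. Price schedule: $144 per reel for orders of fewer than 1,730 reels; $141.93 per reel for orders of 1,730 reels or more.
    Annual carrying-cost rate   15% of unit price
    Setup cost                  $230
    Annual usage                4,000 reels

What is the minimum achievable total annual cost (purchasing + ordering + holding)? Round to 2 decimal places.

$582,304.28

H₁ = 15%×$144 = $21.6000;  H₂ = 15%×$141.93 = $21.2895
EOQ₁ = √(2×4,000×230/21.6000) = 291.87  (< 1,730, feasible at tier 1)
EOQ₂ = √(2×4,000×230/21.2895) = 293.99  (< 1,730 → use Q = 1,730 at tier-2 price)
TC(tier 1 (EOQ₁), Q≈291.9) = $582,304.28
TC(tier 2, Q≈1,730.0) = $586,667.21
Minimum at tier 1 (EOQ₁): $582,304.28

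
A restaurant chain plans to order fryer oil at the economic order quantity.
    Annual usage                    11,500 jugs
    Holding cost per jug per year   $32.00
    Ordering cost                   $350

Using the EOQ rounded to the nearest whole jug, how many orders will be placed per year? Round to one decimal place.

EOQ = √(2DS/H) = √(2 × 11,500 × 350 / 32)
    = √(251,562.50) ≈ 501.56 → Q = 502
Orders per year = D/Q = 11,500 / 502 = 22.908

22.9 orders per year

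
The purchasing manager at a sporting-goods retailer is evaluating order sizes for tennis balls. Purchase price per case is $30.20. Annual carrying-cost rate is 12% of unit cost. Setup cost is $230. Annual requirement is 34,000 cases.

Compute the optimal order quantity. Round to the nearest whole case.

H = i·C = 0.12 × $30.2 = $3.6240 per case-year
EOQ = √(2DS/H) = √(2 × 34,000 × 230 / 3.624)
    = √(4,315,673.29) ≈ 2,077.42

2,077 cases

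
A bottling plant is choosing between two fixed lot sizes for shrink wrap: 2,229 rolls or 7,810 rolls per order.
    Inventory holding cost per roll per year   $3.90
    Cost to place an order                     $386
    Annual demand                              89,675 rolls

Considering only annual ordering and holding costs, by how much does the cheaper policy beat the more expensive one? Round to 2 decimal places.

$214.15

For each Q, cost = (D/Q)·S + (Q/2)·H.
TC(2,229) = (89,675/2,229)×386 + (2,229/2)×3.9 = $19,875.73
TC(7,810) = (89,675/7,810)×386 + (7,810/2)×3.9 = $19,661.58
|ΔTC| = |$19,875.73 − $19,661.58| = $214.15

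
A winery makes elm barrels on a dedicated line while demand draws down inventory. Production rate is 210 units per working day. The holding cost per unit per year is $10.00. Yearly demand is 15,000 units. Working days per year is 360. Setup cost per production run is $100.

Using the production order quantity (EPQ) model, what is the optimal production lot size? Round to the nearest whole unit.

d = 15,000/360 = 41.6667 units/day;  effective holding cost H(1 − d/p) = 10·(1 − 41.6667/210) = 8.01587
Q* = √(2DS / H_eff) = √(2·15,000·100 / 8.01587) ≈ 611.77

612 units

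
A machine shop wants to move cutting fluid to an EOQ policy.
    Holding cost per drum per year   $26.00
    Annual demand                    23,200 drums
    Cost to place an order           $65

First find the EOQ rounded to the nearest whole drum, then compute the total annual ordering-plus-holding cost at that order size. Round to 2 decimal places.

EOQ = √(2DS/H) = √(2 × 23,200 × 65 / 26)
    = √(116,000.00) ≈ 340.59 → Q = 341 drums
Orders/yr = 23,200/341 = 68.035; ordering cost = 68.035 × $65 = $4,422.29
Average inventory = 341/2 = 170.5; holding cost = 170.5 × $26 = $4,433.00
Total = $4,422.29 + $4,433.00 = $8,855.29

$8,855.29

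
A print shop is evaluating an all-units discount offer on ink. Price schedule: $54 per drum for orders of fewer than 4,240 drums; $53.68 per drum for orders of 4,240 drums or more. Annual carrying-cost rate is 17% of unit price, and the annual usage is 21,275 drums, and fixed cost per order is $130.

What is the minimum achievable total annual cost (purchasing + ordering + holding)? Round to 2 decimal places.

H₁ = 17%×$54 = $9.1800;  H₂ = 17%×$53.68 = $9.1256
EOQ₁ = √(2×21,275×130/9.1800) = 776.25  (< 4,240, feasible at tier 1)
EOQ₂ = √(2×21,275×130/9.1256) = 778.56  (< 4,240 → use Q = 4,240 at tier-2 price)
TC(tier 1 (EOQ₁), Q≈776.2) = $1,155,975.95
TC(tier 2, Q≈4,240.0) = $1,162,040.57
Minimum at tier 1 (EOQ₁): $1,155,975.95

$1,155,975.95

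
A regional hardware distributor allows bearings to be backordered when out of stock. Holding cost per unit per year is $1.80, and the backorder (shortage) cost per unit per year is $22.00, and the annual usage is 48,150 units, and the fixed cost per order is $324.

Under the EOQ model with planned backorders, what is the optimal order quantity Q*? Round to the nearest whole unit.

Basic EOQ = √(2·48,150·324/1.8) = 4,163.412
Backorder adjustment √((H+b)/b) = √((1.8+22)/22) = 1.0401
Q* = 4,163.412 × 1.0401 ≈ 4,330.39

4,330 units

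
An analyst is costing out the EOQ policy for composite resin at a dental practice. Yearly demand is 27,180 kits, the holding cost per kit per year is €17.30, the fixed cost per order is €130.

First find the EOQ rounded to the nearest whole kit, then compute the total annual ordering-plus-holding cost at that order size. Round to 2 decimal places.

EOQ = √(2DS/H) = √(2 × 27,180 × 130 / 17.3)
    = √(408,485.55) ≈ 639.13 → Q = 639 kits
Annual ordering cost = (D/Q)·S = (27,180/639) × 130 = €5,529.58
Annual holding cost  = (Q/2)·H = (639/2) × 17.3 = €5,527.35
Total = €5,529.58 + €5,527.35 = €11,056.93

€11,056.93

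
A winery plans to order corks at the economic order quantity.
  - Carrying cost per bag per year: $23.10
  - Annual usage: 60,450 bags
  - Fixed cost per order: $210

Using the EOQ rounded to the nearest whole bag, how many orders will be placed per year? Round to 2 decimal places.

EOQ = √(2DS/H) = √(2 × 60,450 × 210 / 23.1)
    = √(1,099,090.91) ≈ 1,048.38 → Q = 1,048
Orders per year = D/Q = 60,450 / 1,048 = 57.681

57.68 orders per year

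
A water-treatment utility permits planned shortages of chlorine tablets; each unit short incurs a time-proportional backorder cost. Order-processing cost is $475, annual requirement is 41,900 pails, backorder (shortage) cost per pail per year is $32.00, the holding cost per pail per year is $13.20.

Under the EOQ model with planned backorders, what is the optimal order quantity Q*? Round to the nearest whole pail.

Q* = √(2DS/H) · √((H + b)/b)
   = √(2 × 41,900 × 475 / 13.2) · √((13.2 + 32) / 32)
   = 1,736.528 × 1.1885 ≈ 2,063.84

2,064 pails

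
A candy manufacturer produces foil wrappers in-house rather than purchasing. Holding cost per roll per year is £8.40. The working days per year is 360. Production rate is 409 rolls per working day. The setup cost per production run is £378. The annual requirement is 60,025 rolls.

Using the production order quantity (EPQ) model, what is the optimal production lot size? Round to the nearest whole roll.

3,020 rolls

d = 60,025/360 = 166.7361 rolls/day;  effective holding cost H(1 − d/p) = 8.4·(1 − 166.7361/409) = 4.97559
Q* = √(2DS / H_eff) = √(2·60,025·378 / 4.97559) ≈ 3,019.98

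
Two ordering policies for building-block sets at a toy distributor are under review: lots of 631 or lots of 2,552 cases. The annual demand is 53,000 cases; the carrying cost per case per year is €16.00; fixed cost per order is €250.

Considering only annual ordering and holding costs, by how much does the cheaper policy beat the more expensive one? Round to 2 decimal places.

€438.41

Annual cost at Q: ordering D·S/Q plus holding Q·H/2.
TC(631) = (53,000/631)×250 + (631/2)×16 = €26,046.42
TC(2,552) = (53,000/2,552)×250 + (2,552/2)×16 = €25,608.01
Lots of 2,552 are cheaper by €438.41.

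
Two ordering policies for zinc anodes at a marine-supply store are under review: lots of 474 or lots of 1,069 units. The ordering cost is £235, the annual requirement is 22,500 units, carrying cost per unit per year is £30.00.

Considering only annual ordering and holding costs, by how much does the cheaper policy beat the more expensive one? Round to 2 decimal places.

£2,716.15

Annual cost at Q: ordering D·S/Q plus holding Q·H/2.
TC(474) = (22,500/474)×235 + (474/2)×30 = £18,265.06
TC(1,069) = (22,500/1,069)×235 + (1,069/2)×30 = £20,981.21
Cheaper: Q = 474.  Difference = £2,716.15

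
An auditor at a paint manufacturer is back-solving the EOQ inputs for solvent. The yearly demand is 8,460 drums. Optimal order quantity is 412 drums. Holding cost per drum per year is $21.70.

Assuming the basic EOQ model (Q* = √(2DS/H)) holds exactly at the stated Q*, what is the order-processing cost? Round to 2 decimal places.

Since Q* = (2DS/H)^½, squaring gives Q*²·H = 2DS.
S = Q²H / (2D) = 412² × 21.7 / (2 × 8,460) = 217.6977

$217.70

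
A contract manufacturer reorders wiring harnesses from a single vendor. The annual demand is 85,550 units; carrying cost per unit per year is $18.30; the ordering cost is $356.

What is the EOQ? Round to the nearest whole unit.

1,824 units

Q* = √(2·D·S / H) = √(2·85,550·356 / 18.3) = √3,328,502.7 ≈ 1,824.42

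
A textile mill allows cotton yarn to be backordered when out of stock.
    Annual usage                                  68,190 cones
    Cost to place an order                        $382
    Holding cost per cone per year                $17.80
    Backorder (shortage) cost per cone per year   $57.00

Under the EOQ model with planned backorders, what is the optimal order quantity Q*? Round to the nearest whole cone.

Basic EOQ = √(2·68,190·382/17.8) = 1,710.791
Backorder adjustment √((H+b)/b) = √((17.8+57)/57) = 1.1455
Q* = 1,710.791 × 1.1455 ≈ 1,959.79

1,960 cones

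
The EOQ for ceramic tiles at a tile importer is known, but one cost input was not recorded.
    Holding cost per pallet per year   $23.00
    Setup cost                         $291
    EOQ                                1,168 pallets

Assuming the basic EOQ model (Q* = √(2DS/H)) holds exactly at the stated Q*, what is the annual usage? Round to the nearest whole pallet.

EOQ relation: Q² = 2DS/H, so rearrange for the unknown.
D = Q²H / (2S) = 1,168² × 23 / (2 × 291) = 53,912.63

53,913 pallets per year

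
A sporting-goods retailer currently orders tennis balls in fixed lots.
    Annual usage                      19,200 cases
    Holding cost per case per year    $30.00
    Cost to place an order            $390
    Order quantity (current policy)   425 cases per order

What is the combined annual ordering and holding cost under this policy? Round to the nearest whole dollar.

$23,994

Orders/yr = 19,200/425 = 45.176; ordering cost = 45.176 × $390 = $17,618.82
Average inventory = 425/2 = 212.5; holding cost = 212.5 × $30 = $6,375.00
Total = $17,618.82 + $6,375.00 = $23,993.82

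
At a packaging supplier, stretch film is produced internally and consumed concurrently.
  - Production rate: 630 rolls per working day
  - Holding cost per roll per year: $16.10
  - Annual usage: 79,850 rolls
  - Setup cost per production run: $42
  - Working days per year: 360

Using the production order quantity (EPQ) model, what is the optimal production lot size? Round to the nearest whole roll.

d = 79,850/360 = 221.8056 rolls/day;  effective holding cost H(1 − d/p) = 16.1·(1 − 221.8056/630) = 10.43164
Q* = √(2DS / H_eff) = √(2·79,850·42 / 10.43164) ≈ 801.86

802 rolls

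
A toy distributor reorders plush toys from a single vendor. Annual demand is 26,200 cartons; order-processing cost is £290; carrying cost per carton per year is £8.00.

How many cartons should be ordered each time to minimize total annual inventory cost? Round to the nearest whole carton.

Q* = √(2·D·S / H) = √(2·26,200·290 / 8) = √1,899,500.0 ≈ 1,378.22

1,378 cartons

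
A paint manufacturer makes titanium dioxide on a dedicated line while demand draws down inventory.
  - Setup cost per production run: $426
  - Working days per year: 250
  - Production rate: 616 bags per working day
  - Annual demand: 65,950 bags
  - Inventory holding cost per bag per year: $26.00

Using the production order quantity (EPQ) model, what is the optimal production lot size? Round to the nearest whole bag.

Daily demand d = 65,950/250 = 263.800; p = 616; 1 − d/p = 0.57175
EPQ = √(2DS / (H(1 − d/p)))
    = √(2 × 65,950 × 426 / (26 × 0.57175)) ≈ 1,944.18

1,944 bags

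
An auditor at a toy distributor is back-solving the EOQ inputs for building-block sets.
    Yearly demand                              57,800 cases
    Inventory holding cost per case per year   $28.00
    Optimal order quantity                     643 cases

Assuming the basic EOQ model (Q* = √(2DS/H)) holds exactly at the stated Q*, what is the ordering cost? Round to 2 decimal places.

$100.14

EOQ relation: Q² = 2DS/H, so rearrange for the unknown.
S = Q²H / (2D) = 643² × 28 / (2 × 57,800) = 100.1434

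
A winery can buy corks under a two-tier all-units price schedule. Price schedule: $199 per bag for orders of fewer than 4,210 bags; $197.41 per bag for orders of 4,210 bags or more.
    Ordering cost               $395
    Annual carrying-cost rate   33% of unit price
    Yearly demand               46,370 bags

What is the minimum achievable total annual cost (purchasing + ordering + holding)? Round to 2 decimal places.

H₁ = 33%×$199 = $65.6700;  H₂ = 33%×$197.41 = $65.1453
EOQ₁ = √(2×46,370×395/65.6700) = 746.88  (< 4,210, feasible at tier 1)
EOQ₂ = √(2×46,370×395/65.1453) = 749.88  (< 4,210 → use Q = 4,210 at tier-2 price)
TC(tier 1 (EOQ₁), Q≈746.9) = $9,276,677.36
TC(tier 2, Q≈4,210.0) = $9,295,383.19
Minimum at tier 1 (EOQ₁): $9,276,677.36

$9,276,677.36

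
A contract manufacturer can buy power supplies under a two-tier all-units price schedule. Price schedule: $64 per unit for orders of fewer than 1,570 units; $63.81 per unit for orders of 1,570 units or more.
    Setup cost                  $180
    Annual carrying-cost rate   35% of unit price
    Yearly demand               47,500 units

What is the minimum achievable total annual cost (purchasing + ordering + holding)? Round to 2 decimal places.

$3,053,952.66

H₁ = 35%×$64 = $22.4000;  H₂ = 35%×$63.81 = $22.3335
EOQ₁ = √(2×47,500×180/22.4000) = 873.72  (< 1,570, feasible at tier 1)
EOQ₂ = √(2×47,500×180/22.3335) = 875.02  (< 1,570 → use Q = 1,570 at tier-2 price)
TC(tier 1 (EOQ₁), Q≈873.7) = $3,059,571.41
TC(tier 2, Q≈1,570.0) = $3,053,952.66
Minimum at tier 2: $3,053,952.66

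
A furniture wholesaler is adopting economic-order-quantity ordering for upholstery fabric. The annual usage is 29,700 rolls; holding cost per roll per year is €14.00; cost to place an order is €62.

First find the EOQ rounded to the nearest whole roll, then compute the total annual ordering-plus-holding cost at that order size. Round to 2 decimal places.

EOQ = √(2DS/H) = √(2 × 29,700 × 62 / 14)
    = √(263,057.14) ≈ 512.89 → Q = 513 rolls
Annual ordering cost = (D/Q)·S = (29,700/513) × 62 = €3,589.47
Annual holding cost  = (Q/2)·H = (513/2) × 14 = €3,591.00
Total = €3,589.47 + €3,591.00 = €7,180.47

€7,180.47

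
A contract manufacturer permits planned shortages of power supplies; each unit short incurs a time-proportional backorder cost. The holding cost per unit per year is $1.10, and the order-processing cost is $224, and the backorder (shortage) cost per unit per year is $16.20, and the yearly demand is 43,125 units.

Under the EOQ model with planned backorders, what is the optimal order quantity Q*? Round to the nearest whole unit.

4,331 units

Basic EOQ = √(2·43,125·224/1.1) = 4,190.899
Backorder adjustment √((H+b)/b) = √((1.1+16.2)/16.2) = 1.0334
Q* = 4,190.899 × 1.0334 ≈ 4,330.85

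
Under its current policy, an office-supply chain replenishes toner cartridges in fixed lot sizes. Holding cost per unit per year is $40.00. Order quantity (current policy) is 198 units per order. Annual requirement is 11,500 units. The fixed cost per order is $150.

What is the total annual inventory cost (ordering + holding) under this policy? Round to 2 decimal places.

$12,672.12

Orders/yr = 11,500/198 = 58.081; ordering cost = 58.081 × $150 = $8,712.12
Average inventory = 198/2 = 99; holding cost = 99 × $40 = $3,960.00
Total = $8,712.12 + $3,960.00 = $12,672.12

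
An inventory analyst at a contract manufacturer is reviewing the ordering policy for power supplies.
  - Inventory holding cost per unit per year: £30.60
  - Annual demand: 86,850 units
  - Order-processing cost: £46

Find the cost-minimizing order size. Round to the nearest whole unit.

Optimal lot size Q* = (2 × 86,850 × £46 / £30.6)^½ ≈ 511.00

511 units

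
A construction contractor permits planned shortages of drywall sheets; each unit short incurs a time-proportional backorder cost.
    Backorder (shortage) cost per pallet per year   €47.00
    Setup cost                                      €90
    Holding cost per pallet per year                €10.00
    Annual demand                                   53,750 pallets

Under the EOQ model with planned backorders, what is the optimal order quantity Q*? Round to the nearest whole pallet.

1,083 pallets

Basic EOQ = √(2·53,750·90/10) = 983.616
Backorder adjustment √((H+b)/b) = √((10+47)/47) = 1.1013
Q* = 983.616 × 1.1013 ≈ 1,083.21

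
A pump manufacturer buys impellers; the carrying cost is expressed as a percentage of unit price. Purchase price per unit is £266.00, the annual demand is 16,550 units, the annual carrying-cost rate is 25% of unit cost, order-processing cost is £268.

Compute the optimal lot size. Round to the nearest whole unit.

H = i·C = 0.25 × £266 = £66.5000 per unit-year
2DS/H = 2·16,550·268/66.5 = 133,395.49
EOQ = √133,395.49 ≈ 365.23

365 units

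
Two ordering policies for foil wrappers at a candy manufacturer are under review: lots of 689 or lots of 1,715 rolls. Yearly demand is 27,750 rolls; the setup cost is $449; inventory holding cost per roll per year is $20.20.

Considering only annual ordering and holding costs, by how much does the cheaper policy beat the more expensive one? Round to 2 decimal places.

$456.06

TC(Q) = (D/Q)S + (Q/2)H
TC(689) = (27,750/689)×449 + (689/2)×20.2 = $25,042.72
TC(1,715) = (27,750/1,715)×449 + (1,715/2)×20.2 = $24,586.66
|ΔTC| = |$25,042.72 − $24,586.66| = $456.06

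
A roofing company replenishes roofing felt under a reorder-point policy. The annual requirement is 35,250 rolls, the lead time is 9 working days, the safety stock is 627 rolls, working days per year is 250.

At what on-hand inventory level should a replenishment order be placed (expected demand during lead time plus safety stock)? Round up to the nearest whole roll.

1,896 rolls

Daily demand d = 35,250 / 250 = 141.000 rolls/day
Demand during lead time = 141.000 × 9 = 1,269.00
Reorder point = 1,269.00 + 627 = 1,896.00 → round up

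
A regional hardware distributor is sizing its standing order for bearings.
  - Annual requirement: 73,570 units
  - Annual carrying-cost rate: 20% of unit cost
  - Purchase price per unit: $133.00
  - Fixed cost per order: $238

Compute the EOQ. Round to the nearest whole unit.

Holding cost per unit per year: H = 20% × $133 = $26.6000
2DS/H = 2·73,570·238/26.6 = 1,316,515.79
EOQ = √1,316,515.79 ≈ 1,147.40

1,147 units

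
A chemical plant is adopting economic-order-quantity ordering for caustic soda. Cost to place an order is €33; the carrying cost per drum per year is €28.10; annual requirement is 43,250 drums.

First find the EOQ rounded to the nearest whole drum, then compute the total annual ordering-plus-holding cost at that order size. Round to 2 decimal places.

Optimal lot size Q* = (2 × 43,250 × €33 / €28.1)^½ ≈ 318.72 → Q = 319 drums
Ordering: D/Q × S = 43,250/319 × €33 = €4,474.14
Holding:  Q/2 × H = 319/2 × €28.1 = €4,481.95
Total = €4,474.14 + €4,481.95 = €8,956.09

€8,956.09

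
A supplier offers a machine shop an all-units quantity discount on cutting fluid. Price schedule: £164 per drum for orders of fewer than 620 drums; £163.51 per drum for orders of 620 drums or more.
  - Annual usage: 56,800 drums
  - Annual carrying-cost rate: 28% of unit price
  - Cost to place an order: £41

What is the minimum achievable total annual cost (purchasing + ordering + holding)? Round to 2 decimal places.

£9,305,316.80

H₁ = 28%×£164 = £45.9200;  H₂ = 28%×£163.51 = £45.7828
EOQ₁ = √(2×56,800×41/45.9200) = 318.48  (< 620, feasible at tier 1)
EOQ₂ = √(2×56,800×41/45.7828) = 318.96  (< 620 → use Q = 620 at tier-2 price)
TC(tier 1 (EOQ₁), Q≈318.5) = £9,329,824.53
TC(tier 2, Q≈620.0) = £9,305,316.80
Minimum at tier 2: £9,305,316.80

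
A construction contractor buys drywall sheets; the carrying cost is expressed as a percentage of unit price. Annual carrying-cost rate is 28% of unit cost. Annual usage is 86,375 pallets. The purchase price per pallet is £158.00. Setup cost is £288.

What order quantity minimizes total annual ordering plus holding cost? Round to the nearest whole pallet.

Holding cost per pallet per year: H = 28% × £158 = £44.2400
Optimal lot size Q* = (2 × 86,375 × £288 / £44.24)^½ ≈ 1,060.47

1,060 pallets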